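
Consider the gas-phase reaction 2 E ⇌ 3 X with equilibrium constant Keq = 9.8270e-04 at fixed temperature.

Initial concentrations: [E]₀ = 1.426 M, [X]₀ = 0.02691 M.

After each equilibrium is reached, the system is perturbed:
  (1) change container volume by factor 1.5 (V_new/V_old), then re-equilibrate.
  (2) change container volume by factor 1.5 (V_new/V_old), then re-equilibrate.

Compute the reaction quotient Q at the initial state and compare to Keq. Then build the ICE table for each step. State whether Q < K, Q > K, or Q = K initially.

Q₀ = 9.5830e-06 vs Keq = 9.8270e-04 ⇒ Q<K, forward
Step 1:
                  E         X
  I           1.426   0.02691
  C        -0.06352   0.09528
  E           1.362    0.1222
  solve Keq expr → x = 0.03176; check Q = 9.8270e-04
Then change container volume by factor 1.5 (V_new/V_old).
Step 2:
                  E         X
  I          0.9083   0.08146
  C       -0.007515   0.01127
  E          0.9008   0.09273
  solve Keq expr → x = 0.003758; check Q = 9.8270e-04
Then change container volume by factor 1.5 (V_new/V_old).
Step 3:
                  E         X
  I          0.6005   0.06182
  C       -0.005667    0.0085
  E          0.5949   0.07032
  solve Keq expr → x = 0.002833; check Q = 9.8270e-04

Q₀ = 9.5830e-06; Q < K (proceeds forward)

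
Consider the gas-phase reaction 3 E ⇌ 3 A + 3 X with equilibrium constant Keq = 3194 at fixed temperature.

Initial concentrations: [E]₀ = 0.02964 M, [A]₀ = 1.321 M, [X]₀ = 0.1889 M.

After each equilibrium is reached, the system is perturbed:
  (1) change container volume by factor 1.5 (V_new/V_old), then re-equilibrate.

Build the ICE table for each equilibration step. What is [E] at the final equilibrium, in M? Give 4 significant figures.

Q₀ = 596.7 vs Keq = 3194 ⇒ Q<K, forward
Step 1:
                    E           A           X
  init        0.02964       1.321      0.1889
  Δ          -0.01151     0.01151     0.01151
  eq          0.01813       1.333      0.2004
  solve Keq expr → x = 0.003836; check Q = 3194
Then change container volume by factor 1.5 (V_new/V_old).
Step 2:
                    E           A           X
  init        0.01209      0.8883      0.1336
  Δ         -0.003767    0.003767    0.003767
  eq         0.008322      0.8921      0.1374
  solve Keq expr → x = 0.001256; check Q = 3194

[E]_eq = 0.008322 M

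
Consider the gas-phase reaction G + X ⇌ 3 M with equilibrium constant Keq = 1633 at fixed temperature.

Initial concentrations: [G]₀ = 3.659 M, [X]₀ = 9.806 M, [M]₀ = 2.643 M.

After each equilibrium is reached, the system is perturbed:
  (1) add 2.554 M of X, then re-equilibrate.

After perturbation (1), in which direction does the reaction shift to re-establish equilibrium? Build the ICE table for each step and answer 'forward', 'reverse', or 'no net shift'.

Direction: forward

Q₀ = 0.5146 vs Keq = 1633 ⇒ Q<K, forward
Step 1:
                   G          X          M
  init         3.659      9.806      2.643
  Δ           -3.448     -3.448      10.34
  eq           0.211      6.358      12.99
  solve Keq expr → x = 3.448; check Q = 1633
Then add 2.554 M of X.
Step 2:
                   G          X          M
  init         0.211      8.912      12.99
  Δ         -0.05383   -0.05383     0.1615
  eq          0.1571      8.858      13.15
  solve Keq expr → x = 0.05383; check Q = 1633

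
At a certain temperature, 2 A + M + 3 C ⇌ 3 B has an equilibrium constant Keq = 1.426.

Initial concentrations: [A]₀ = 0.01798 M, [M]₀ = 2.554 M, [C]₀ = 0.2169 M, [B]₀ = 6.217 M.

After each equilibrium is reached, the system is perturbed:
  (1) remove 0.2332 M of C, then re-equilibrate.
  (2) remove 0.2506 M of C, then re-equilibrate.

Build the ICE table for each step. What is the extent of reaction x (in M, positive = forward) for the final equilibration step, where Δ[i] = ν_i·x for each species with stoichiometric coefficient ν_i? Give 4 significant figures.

Q₀ = 2.8521e+07 vs Keq = 1.426 ⇒ Q>K, reverse
Step 1:
                    A           M           C           B
  init        0.01798       2.554      0.2169       6.217
  Δ             1.292       0.646       1.938      -1.938
  eq             1.31         3.2       2.155       4.279
  solve Keq expr → x = -0.646; check Q = 1.426
Then remove 0.2332 M of C.
Step 2:
                    A           M           C           B
  init           1.31         3.2       1.922       4.279
  Δ           0.06887     0.03444      0.1033     -0.1033
  eq            1.379       3.234       2.025       4.176
  solve Keq expr → x = -0.03444; check Q = 1.426
Then remove 0.2506 M of C.
Step 3:
                    A           M           C           B
  init          1.379       3.234       1.774       4.176
  Δ           0.07749     0.03875      0.1162     -0.1162
  eq            1.456       3.273       1.891       4.059
  solve Keq expr → x = -0.03875; check Q = 1.426

x = -0.03875 M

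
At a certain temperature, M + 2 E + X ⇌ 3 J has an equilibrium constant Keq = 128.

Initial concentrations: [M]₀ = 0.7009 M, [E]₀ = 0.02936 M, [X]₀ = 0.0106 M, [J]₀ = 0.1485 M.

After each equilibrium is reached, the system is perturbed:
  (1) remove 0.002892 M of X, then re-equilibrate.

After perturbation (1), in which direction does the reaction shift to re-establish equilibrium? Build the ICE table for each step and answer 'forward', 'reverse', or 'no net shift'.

Direction: reverse

Q₀ = 511.3 vs Keq = 128 ⇒ Q>K, reverse
Step 1:
                  M         E         X         J
  I          0.7009   0.02936    0.0106    0.1485
  C        0.005368   0.01074  0.005368   -0.0161
  E          0.7063    0.0401   0.01597    0.1324
  solve Keq expr → x = -0.005368; check Q = 128
Then remove 0.002892 M of X.
Step 2:
                  M         E         X         J
  I          0.7063    0.0401   0.01308    0.1324
  C       8.2581e-04  0.001652 8.2581e-04 -0.002477
  E          0.7071   0.04175    0.0139    0.1299
  solve Keq expr → x = -8.2581e-04; check Q = 128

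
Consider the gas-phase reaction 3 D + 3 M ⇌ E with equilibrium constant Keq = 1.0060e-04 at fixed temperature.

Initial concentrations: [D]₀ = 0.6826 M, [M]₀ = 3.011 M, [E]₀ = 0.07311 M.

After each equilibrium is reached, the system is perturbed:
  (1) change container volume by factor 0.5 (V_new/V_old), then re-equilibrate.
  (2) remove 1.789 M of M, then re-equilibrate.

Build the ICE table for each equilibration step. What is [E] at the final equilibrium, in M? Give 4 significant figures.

[E]_eq = 0.04399 M

Q₀ = 0.008421 vs Keq = 1.0060e-04 ⇒ Q>K, reverse
Step 1:
                  D         M         E
  init       0.6826     3.011   0.07311
  Δ          0.2121    0.2121   -0.0707
  eq         0.8947     3.223  0.002412
  solve Keq expr → x = -0.0707; check Q = 1.0060e-04
Then change container volume by factor 0.5 (V_new/V_old).
Step 2:
                  D         M         E
  init        1.789     6.446  0.004825
  Δ         -0.2484   -0.2484   0.08281
  eq          1.541     6.198   0.08763
  solve Keq expr → x = 0.08281; check Q = 1.0060e-04
Then remove 1.789 M of M.
Step 3:
                  D         M         E
  init        1.541     4.409   0.08763
  Δ          0.1309    0.1309  -0.04365
  eq          1.672      4.54   0.04399
  solve Keq expr → x = -0.04365; check Q = 1.0060e-04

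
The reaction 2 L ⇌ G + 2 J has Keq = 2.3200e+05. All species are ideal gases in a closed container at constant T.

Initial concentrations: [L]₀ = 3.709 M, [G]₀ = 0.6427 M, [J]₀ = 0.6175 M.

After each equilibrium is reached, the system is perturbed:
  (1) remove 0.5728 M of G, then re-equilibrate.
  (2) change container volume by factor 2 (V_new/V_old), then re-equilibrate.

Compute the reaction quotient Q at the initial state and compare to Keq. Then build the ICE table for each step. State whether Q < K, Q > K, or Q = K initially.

Q₀ = 0.01781 vs Keq = 2.3200e+05 ⇒ Q<K, forward
Step 1:
                   L          G          J
  Initial      3.709     0.6427     0.6175
  Change      -3.695      1.847      3.695
  Equil      0.01413       2.49      4.312
  solve Keq expr → x = 1.847; check Q = 2.3200e+05
Then remove 0.5728 M of G.
Step 2:
                   L          G          J
  Initial    0.01413      1.917      4.312
  Change   -0.001723 8.6161e-04   0.001723
  Equil       0.0124      1.918      4.314
  solve Keq expr → x = 8.6161e-04; check Q = 2.3200e+05
Then change container volume by factor 2 (V_new/V_old).
Step 3:
                   L          G          J
  Initial   0.006202     0.9591      2.157
  Change   -0.001811 9.0545e-04   0.001811
  Equil     0.004392       0.96      2.159
  solve Keq expr → x = 9.0545e-04; check Q = 2.3200e+05

Q₀ = 0.01781; Q < K (proceeds forward)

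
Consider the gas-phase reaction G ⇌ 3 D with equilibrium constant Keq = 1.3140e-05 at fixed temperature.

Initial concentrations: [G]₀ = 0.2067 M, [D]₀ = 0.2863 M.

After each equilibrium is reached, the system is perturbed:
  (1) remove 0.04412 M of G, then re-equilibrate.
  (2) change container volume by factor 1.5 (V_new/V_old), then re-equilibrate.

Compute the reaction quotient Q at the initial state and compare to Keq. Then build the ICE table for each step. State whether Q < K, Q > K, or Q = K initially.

Q₀ = 0.1135 vs Keq = 1.3140e-05 ⇒ Q>K, reverse
Step 1:
                  G         D
  init       0.2067    0.2863
  Δ         0.09019   -0.2706
  eq         0.2969   0.01574
  solve Keq expr → x = -0.09019; check Q = 1.3140e-05
Then remove 0.04412 M of G.
Step 2:
                  G         D
  init       0.2528   0.01574
  Δ       2.7221e-04 -8.1662e-04
  eq          0.253   0.01493
  solve Keq expr → x = -2.7221e-04; check Q = 1.3140e-05
Then change container volume by factor 1.5 (V_new/V_old).
Step 3:
                  G         D
  init       0.1687   0.00995
  Δ       -0.001021  0.003062
  eq         0.1677   0.01301
  solve Keq expr → x = 0.001021; check Q = 1.3140e-05

Q₀ = 0.1135; Q > K (proceeds reverse)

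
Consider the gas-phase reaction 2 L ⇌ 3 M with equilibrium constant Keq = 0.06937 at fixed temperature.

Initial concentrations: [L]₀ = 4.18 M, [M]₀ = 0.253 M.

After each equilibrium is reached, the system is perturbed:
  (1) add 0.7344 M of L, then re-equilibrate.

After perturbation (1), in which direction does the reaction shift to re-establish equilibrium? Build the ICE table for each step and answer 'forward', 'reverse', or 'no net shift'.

Q₀ = 9.2685e-04 vs Keq = 0.06937 ⇒ Q<K, forward
Step 1:
                  L         M
  I            4.18     0.253
  C         -0.4859    0.7289
  E           3.694    0.9819
  solve Keq expr → x = 0.243; check Q = 0.06937
Then add 0.7344 M of L.
Step 2:
                  L         M
  I           4.428    0.9819
  C        -0.07567    0.1135
  E           4.353     1.095
  solve Keq expr → x = 0.03784; check Q = 0.06937

Direction: forward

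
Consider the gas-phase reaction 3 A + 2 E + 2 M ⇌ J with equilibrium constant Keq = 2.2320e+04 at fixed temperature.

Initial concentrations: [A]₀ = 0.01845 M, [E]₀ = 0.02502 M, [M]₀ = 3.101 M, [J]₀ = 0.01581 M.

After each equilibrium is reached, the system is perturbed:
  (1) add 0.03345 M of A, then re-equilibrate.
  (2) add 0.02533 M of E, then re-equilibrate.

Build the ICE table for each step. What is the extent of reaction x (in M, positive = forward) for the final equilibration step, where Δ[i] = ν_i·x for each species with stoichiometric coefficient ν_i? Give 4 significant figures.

x = 0.004116 M

Q₀ = 4.1818e+05 vs Keq = 2.2320e+04 ⇒ Q>K, reverse
Step 1:
                   A          E          M          J
  init       0.01845    0.02502      3.101    0.01581
  Δ          0.01555    0.01036    0.01036  -0.005182
  eq           0.034    0.03538      3.111    0.01063
  solve Keq expr → x = -0.005182; check Q = 2.2320e+04
Then add 0.03345 M of A.
Step 2:
                   A          E          M          J
  init       0.06745    0.03538      3.111    0.01063
  Δ         -0.01683   -0.01122   -0.01122   0.005611
  eq         0.05061    0.02416        3.1    0.01624
  solve Keq expr → x = 0.005611; check Q = 2.2320e+04
Then add 0.02533 M of E.
Step 3:
                   A          E          M          J
  init       0.05061    0.04949        3.1    0.01624
  Δ         -0.01235  -0.008232  -0.008232   0.004116
  eq         0.03827    0.04126      3.092    0.02035
  solve Keq expr → x = 0.004116; check Q = 2.2320e+04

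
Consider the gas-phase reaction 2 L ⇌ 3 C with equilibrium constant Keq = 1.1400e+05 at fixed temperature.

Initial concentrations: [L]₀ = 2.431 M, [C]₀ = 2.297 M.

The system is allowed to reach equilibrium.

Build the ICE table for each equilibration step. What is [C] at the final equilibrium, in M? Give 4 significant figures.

Q₀ = 2.051 vs Keq = 1.1400e+05 ⇒ Q<K, forward
Step 1:
                    L           C
  I             2.431       2.297
  C            -2.389       3.583
  E           0.04223        5.88
  solve Keq expr → x = 1.194; check Q = 1.1400e+05

[C]_eq = 5.88 M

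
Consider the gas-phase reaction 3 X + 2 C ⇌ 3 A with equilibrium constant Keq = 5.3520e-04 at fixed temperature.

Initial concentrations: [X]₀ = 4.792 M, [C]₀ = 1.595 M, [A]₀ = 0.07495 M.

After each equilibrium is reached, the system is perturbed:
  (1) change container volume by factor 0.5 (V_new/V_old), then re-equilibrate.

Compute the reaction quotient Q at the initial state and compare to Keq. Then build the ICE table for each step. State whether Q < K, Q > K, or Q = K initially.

Q₀ = 1.5040e-06; Q < K (proceeds forward)

Q₀ = 1.5040e-06 vs Keq = 5.3520e-04 ⇒ Q<K, forward
Step 1:
                  X         C         A
  I           4.792     1.595   0.07495
  C         -0.3646    -0.243    0.3646
  E           4.427     1.352    0.4395
  solve Keq expr → x = 0.1215; check Q = 5.3520e-04
Then change container volume by factor 0.5 (V_new/V_old).
Step 2:
                  X         C         A
  I           8.855     2.704     0.879
  C         -0.3739   -0.2493    0.3739
  E           8.481     2.455     1.253
  solve Keq expr → x = 0.1246; check Q = 5.3520e-04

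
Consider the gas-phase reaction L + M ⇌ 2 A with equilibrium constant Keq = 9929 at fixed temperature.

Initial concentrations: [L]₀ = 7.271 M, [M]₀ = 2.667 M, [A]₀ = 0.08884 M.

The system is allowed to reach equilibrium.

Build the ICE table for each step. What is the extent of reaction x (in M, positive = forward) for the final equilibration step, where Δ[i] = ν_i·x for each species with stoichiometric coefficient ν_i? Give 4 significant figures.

x = 2.666 M

Q₀ = 4.0701e-04 vs Keq = 9929 ⇒ Q<K, forward
Step 1:
                    L           M           A
  init          7.271       2.667     0.08884
  Δ            -2.666      -2.666       5.333
  eq            4.605  6.4290e-04       5.422
  solve Keq expr → x = 2.666; check Q = 9929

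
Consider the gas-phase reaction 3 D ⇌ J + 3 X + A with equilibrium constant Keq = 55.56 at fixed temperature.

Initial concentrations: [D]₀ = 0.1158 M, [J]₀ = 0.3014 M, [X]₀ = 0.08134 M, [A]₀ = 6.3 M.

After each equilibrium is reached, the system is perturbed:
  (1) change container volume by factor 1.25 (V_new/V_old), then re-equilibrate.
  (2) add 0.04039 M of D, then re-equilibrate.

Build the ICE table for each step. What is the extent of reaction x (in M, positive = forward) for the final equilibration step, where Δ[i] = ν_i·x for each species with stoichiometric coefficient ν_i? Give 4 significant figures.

Q₀ = 0.6581 vs Keq = 55.56 ⇒ Q<K, forward
Step 1:
                    D           J           X           A
  Initial      0.1158      0.3014     0.08134         6.3
  Change     -0.06659      0.0222     0.06659      0.0222
  Equil       0.04921      0.3236      0.1479       6.322
  solve Keq expr → x = 0.0222; check Q = 55.56
Then change container volume by factor 1.25 (V_new/V_old).
Step 2:
                    D           J           X           A
  Initial     0.03937      0.2589      0.1183       5.058
  Change    -0.004178    0.001393    0.004178    0.001393
  Equil       0.03519      0.2603      0.1225       5.059
  solve Keq expr → x = 0.001393; check Q = 55.56
Then add 0.04039 M of D.
Step 3:
                    D           J           X           A
  Initial     0.07558      0.2603      0.1225       5.059
  Change     -0.03091      0.0103     0.03091      0.0103
  Equil       0.04467      0.2706      0.1534       5.069
  solve Keq expr → x = 0.0103; check Q = 55.56

x = 0.0103 M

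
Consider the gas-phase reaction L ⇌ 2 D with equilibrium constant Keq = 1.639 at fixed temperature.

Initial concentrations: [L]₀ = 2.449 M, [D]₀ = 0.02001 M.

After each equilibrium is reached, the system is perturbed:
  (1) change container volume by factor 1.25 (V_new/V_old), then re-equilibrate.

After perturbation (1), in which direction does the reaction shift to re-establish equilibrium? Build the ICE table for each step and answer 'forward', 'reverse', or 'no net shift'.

Direction: forward

Q₀ = 1.6350e-04 vs Keq = 1.639 ⇒ Q<K, forward
Step 1:
                  L         D
  I           2.449   0.02001
  C         -0.8096     1.619
  E           1.639     1.639
  solve Keq expr → x = 0.8096; check Q = 1.639
Then change container volume by factor 1.25 (V_new/V_old).
Step 2:
                  L         D
  I           1.312     1.311
  C        -0.06033    0.1207
  E           1.251     1.432
  solve Keq expr → x = 0.06033; check Q = 1.639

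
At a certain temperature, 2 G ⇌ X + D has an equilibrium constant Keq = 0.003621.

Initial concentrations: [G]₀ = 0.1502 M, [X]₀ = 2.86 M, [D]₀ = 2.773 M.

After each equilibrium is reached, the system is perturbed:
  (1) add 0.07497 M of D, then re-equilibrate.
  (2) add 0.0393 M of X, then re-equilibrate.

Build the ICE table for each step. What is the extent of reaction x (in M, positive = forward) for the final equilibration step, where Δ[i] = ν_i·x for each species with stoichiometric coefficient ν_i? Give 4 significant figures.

Q₀ = 351.5 vs Keq = 0.003621 ⇒ Q>K, reverse
Step 1:
                   G          X          D
  Initial     0.1502       2.86      2.773
  Change       5.006     -2.503     -2.503
  Equil        5.157     0.3568     0.2698
  solve Keq expr → x = -2.503; check Q = 0.003621
Then add 0.07497 M of D.
Step 2:
                   G          X          D
  Initial      5.157     0.3568     0.3448
  Change     0.07223   -0.03612   -0.03612
  Equil        5.229     0.3207     0.3087
  solve Keq expr → x = -0.03612; check Q = 0.003621
Then add 0.0393 M of X.
Step 3:
                   G          X          D
  Initial      5.229       0.36     0.3087
  Change     0.03333   -0.01666   -0.01666
  Equil        5.262     0.3433      0.292
  solve Keq expr → x = -0.01666; check Q = 0.003621

x = -0.01666 M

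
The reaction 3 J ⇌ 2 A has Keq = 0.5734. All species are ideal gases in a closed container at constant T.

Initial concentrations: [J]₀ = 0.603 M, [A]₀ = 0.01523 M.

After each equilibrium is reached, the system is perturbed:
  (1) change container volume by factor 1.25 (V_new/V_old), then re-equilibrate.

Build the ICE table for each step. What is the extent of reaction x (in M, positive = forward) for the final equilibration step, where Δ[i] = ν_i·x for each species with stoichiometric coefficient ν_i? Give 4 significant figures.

Q₀ = 0.001058 vs Keq = 0.5734 ⇒ Q<K, forward
Step 1:
                    J           A
  Initial       0.603     0.01523
  Change      -0.2329      0.1553
  Equil        0.3701      0.1705
  solve Keq expr → x = 0.07763; check Q = 0.5734
Then change container volume by factor 1.25 (V_new/V_old).
Step 2:
                    J           A
  Initial      0.2961      0.1364
  Change      0.01116   -0.007439
  Equil        0.3072       0.129
  solve Keq expr → x = -0.003719; check Q = 0.5734

x = -0.003719 M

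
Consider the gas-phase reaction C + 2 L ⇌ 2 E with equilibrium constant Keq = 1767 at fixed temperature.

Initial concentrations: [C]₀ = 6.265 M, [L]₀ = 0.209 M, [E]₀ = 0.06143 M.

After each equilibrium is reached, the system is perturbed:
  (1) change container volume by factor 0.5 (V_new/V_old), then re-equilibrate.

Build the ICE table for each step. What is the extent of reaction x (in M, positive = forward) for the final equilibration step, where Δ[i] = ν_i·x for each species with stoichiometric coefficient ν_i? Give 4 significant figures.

Q₀ = 0.01379 vs Keq = 1767 ⇒ Q<K, forward
Step 1:
                   C          L          E
  init         6.265      0.209    0.06143
  Δ          -0.1032    -0.2064     0.2064
  eq           6.162   0.002567     0.2679
  solve Keq expr → x = 0.1032; check Q = 1767
Then change container volume by factor 0.5 (V_new/V_old).
Step 2:
                   C          L          E
  init         12.32   0.005134     0.5357
  Δ       -7.4677e-04  -0.001494   0.001494
  eq           12.32   0.003641     0.5372
  solve Keq expr → x = 7.4677e-04; check Q = 1767

x = 7.4677e-04 M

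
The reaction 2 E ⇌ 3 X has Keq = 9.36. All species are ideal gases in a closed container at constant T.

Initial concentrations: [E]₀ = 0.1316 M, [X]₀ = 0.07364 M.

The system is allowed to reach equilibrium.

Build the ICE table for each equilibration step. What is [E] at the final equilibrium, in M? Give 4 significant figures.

Q₀ = 0.02306 vs Keq = 9.36 ⇒ Q<K, forward
Step 1:
                   E          X
  init        0.1316    0.07364
  Δ          -0.0978     0.1467
  eq          0.0338     0.2203
  solve Keq expr → x = 0.0489; check Q = 9.36

[E]_eq = 0.0338 M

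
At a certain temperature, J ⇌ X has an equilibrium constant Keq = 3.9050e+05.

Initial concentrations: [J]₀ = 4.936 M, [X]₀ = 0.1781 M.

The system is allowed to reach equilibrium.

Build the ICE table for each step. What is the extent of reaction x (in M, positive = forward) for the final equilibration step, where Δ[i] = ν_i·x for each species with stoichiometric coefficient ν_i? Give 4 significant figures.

x = 4.936 M

Q₀ = 0.03608 vs Keq = 3.9050e+05 ⇒ Q<K, forward
Step 1:
                    J           X
  init          4.936      0.1781
  Δ            -4.936       4.936
  eq       1.3096e-05       5.114
  solve Keq expr → x = 4.936; check Q = 3.9050e+05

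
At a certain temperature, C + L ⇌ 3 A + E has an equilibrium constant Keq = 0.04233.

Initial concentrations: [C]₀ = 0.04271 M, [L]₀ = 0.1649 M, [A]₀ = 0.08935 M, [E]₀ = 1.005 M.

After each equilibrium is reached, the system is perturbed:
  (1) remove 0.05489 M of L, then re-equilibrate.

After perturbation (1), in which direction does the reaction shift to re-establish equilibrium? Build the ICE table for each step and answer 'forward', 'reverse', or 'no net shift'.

Q₀ = 0.1018 vs Keq = 0.04233 ⇒ Q>K, reverse
Step 1:
                   C          L          A          E
  I          0.04271     0.1649    0.08935      1.005
  C          0.00619    0.00619   -0.01857   -0.00619
  E           0.0489     0.1711    0.07078     0.9988
  solve Keq expr → x = -0.00619; check Q = 0.04233
Then remove 0.05489 M of L.
Step 2:
                   C          L          A          E
  I           0.0489     0.1162    0.07078     0.9988
  C         0.002366   0.002366  -0.007099  -0.002366
  E          0.05127     0.1186    0.06368     0.9964
  solve Keq expr → x = -0.002366; check Q = 0.04233

Direction: reverse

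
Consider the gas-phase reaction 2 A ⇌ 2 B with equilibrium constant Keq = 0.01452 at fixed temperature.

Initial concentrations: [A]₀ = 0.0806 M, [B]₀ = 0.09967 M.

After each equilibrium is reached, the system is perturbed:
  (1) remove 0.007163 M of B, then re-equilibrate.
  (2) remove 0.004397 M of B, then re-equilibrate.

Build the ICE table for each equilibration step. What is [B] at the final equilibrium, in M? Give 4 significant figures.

Q₀ = 1.529 vs Keq = 0.01452 ⇒ Q>K, reverse
Step 1:
                   A          B
  I           0.0806    0.09967
  C          0.08028   -0.08028
  E           0.1609    0.01939
  solve Keq expr → x = -0.04014; check Q = 0.01452
Then remove 0.007163 M of B.
Step 2:
                   A          B
  I           0.1609    0.01222
  C        -0.006393   0.006393
  E           0.1545    0.01862
  solve Keq expr → x = 0.003196; check Q = 0.01452
Then remove 0.004397 M of B.
Step 3:
                   A          B
  I           0.1545    0.01422
  C        -0.003924   0.003924
  E           0.1506    0.01814
  solve Keq expr → x = 0.001962; check Q = 0.01452

[B]_eq = 0.01814 M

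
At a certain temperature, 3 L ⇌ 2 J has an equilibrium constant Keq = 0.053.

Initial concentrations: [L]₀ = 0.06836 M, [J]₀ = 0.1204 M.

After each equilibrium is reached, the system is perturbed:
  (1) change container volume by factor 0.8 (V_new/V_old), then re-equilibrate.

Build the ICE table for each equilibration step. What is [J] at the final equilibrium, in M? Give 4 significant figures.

[J]_eq = 0.03128 M

Q₀ = 45.38 vs Keq = 0.053 ⇒ Q>K, reverse
Step 1:
                   L          J
  Initial    0.06836     0.1204
  Change      0.1463   -0.09751
  Equil       0.2146    0.02289
  solve Keq expr → x = -0.04875; check Q = 0.053
Then change container volume by factor 0.8 (V_new/V_old).
Step 2:
                   L          J
  Initial     0.2683    0.02861
  Change   -0.003997   0.002665
  Equil       0.2643    0.03128
  solve Keq expr → x = 0.001332; check Q = 0.053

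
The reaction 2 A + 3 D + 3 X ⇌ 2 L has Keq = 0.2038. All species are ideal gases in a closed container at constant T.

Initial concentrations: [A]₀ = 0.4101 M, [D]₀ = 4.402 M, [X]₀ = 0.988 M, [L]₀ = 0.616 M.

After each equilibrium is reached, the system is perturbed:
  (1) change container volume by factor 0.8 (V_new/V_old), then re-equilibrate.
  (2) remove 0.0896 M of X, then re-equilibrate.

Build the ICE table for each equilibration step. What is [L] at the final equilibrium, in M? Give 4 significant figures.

[L]_eq = 1.009 M

Q₀ = 0.02743 vs Keq = 0.2038 ⇒ Q<K, forward
Step 1:
                  A         D         X         L
  Initial    0.4101     4.402     0.988     0.616
  Change    -0.1339   -0.2008   -0.2008    0.1339
  Equil      0.2762     4.201    0.7872    0.7499
  solve Keq expr → x = 0.06694; check Q = 0.2038
Then change container volume by factor 0.8 (V_new/V_old).
Step 2:
                  A         D         X         L
  Initial    0.3453     5.251     0.984    0.9374
  Change   -0.09191   -0.1379   -0.1379   0.09191
  Equil      0.2533     5.114    0.8461     1.029
  solve Keq expr → x = 0.04596; check Q = 0.2038
Then remove 0.0896 M of X.
Step 3:
                  A         D         X         L
  Initial    0.2533     5.114    0.7565     1.029
  Change    0.02065   0.03098   0.03098  -0.02065
  Equil       0.274     5.145    0.7875     1.009
  solve Keq expr → x = -0.01033; check Q = 0.2038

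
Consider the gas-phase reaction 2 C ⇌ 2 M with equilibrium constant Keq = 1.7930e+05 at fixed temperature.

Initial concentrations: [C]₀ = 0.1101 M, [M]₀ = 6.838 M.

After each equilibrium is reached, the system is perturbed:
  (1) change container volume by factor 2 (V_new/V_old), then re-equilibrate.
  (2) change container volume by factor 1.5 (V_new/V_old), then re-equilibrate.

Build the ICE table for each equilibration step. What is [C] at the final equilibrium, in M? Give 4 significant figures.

Q₀ = 3857 vs Keq = 1.7930e+05 ⇒ Q<K, forward
Step 1:
                   C          M
  I           0.1101      6.838
  C         -0.09373    0.09373
  E          0.01637      6.932
  solve Keq expr → x = 0.04686; check Q = 1.7930e+05
Then change container volume by factor 2 (V_new/V_old).
Step 2:
                   C          M
  I         0.008185      3.466
  C                0          0
  E         0.008185      3.466
  solve Keq expr → x = 0; check Q = 1.7930e+05
Then change container volume by factor 1.5 (V_new/V_old).
Step 3:
                   C          M
  I         0.005457      2.311
  C                0          0
  E         0.005457      2.311
  solve Keq expr → x = 0; check Q = 1.7930e+05

[C]_eq = 0.005457 M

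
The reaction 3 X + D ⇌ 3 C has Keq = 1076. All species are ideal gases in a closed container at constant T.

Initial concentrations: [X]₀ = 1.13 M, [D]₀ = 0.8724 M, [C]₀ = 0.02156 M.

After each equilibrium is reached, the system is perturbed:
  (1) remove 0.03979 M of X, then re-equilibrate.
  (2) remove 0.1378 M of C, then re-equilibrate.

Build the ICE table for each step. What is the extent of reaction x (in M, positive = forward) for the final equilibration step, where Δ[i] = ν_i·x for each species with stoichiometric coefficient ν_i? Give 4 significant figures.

Q₀ = 7.9615e-06 vs Keq = 1076 ⇒ Q<K, forward
Step 1:
                   X          D          C
  I             1.13     0.8724    0.02156
  C           -1.007    -0.3355      1.007
  E           0.1234     0.5369      1.028
  solve Keq expr → x = 0.3355; check Q = 1076
Then remove 0.03979 M of X.
Step 2:
                   X          D          C
  I          0.08366     0.5369      1.028
  C          0.03477    0.01159   -0.03477
  E           0.1184     0.5485     0.9933
  solve Keq expr → x = -0.01159; check Q = 1076
Then remove 0.1378 M of C.
Step 3:
                   X          D          C
  I           0.1184     0.5485     0.8555
  C         -0.01441  -0.004802    0.01441
  E            0.104     0.5437       0.87
  solve Keq expr → x = 0.004802; check Q = 1076

x = 0.004802 M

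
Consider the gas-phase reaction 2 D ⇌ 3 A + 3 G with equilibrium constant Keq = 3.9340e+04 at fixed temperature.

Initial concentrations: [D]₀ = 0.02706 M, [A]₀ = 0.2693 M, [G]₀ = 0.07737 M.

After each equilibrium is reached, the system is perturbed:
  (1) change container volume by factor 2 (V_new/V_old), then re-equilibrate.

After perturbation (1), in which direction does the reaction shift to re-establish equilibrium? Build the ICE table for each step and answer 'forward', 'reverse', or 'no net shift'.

Direction: forward

Q₀ = 0.01235 vs Keq = 3.9340e+04 ⇒ Q<K, forward
Step 1:
                  D         A         G
  Initial   0.02706    0.2693   0.07737
  Change   -0.02702   0.04054   0.04054
  Equil   3.5204e-05    0.3098    0.1179
  solve Keq expr → x = 0.01351; check Q = 3.9340e+04
Then change container volume by factor 2 (V_new/V_old).
Step 2:
                  D         A         G
  Initial 1.7602e-05    0.1549   0.05895
  Change  -1.3198e-05 1.9798e-05 1.9798e-05
  Equil   4.4036e-06    0.1549   0.05897
  solve Keq expr → x = 6.5992e-06; check Q = 3.9340e+04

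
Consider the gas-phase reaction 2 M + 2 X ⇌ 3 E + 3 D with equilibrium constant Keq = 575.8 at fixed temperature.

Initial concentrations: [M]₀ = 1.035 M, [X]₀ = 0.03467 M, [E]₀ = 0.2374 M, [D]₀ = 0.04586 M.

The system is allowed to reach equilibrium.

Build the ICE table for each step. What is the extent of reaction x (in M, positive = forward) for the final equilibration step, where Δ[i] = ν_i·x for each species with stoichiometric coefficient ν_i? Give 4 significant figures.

x = 0.01724 M

Q₀ = 0.001002 vs Keq = 575.8 ⇒ Q<K, forward
Step 1:
                    M           X           E           D
  I             1.035     0.03467      0.2374     0.04586
  C          -0.03447    -0.03447     0.05171     0.05171
  E             1.001  1.9733e-04      0.2891     0.09757
  solve Keq expr → x = 0.01724; check Q = 575.8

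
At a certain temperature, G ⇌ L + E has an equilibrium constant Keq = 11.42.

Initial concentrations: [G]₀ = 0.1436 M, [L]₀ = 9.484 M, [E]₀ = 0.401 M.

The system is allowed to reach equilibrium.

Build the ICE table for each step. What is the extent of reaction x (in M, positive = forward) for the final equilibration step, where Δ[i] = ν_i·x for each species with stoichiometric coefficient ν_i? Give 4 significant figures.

x = -0.102 M

Q₀ = 26.48 vs Keq = 11.42 ⇒ Q>K, reverse
Step 1:
                  G         L         E
  init       0.1436     9.484     0.401
  Δ           0.102    -0.102    -0.102
  eq         0.2456     9.382     0.299
  solve Keq expr → x = -0.102; check Q = 11.42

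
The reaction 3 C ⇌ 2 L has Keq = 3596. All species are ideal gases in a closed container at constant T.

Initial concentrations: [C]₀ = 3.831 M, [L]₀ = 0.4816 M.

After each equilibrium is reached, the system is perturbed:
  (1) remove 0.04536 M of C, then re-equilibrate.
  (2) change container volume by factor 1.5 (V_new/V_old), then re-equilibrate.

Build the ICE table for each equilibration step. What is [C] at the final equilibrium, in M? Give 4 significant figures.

[C]_eq = 0.1014 M

Q₀ = 0.004125 vs Keq = 3596 ⇒ Q<K, forward
Step 1:
                  C         L
  init        3.831    0.4816
  Δ          -3.697     2.465
  eq         0.1341     2.946
  solve Keq expr → x = 1.232; check Q = 3596
Then remove 0.04536 M of C.
Step 2:
                  C         L
  init      0.08878     2.946
  Δ         0.04446  -0.02964
  eq         0.1332     2.917
  solve Keq expr → x = -0.01482; check Q = 3596
Then change container volume by factor 1.5 (V_new/V_old).
Step 3:
                  C         L
  init      0.08883     1.944
  Δ         0.01256 -0.008375
  eq         0.1014     1.936
  solve Keq expr → x = -0.004187; check Q = 3596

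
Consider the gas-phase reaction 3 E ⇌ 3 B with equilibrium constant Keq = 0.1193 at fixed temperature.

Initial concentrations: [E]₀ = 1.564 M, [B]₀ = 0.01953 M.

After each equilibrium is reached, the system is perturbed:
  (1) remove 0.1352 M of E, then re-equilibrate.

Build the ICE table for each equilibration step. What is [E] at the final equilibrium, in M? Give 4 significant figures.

Q₀ = 1.9471e-06 vs Keq = 0.1193 ⇒ Q<K, forward
Step 1:
                   E          B
  init         1.564    0.01953
  Δ          -0.5029     0.5029
  eq           1.061     0.5224
  solve Keq expr → x = 0.1676; check Q = 0.1193
Then remove 0.1352 M of E.
Step 2:
                   E          B
  init        0.9259     0.5224
  Δ           0.0446    -0.0446
  eq          0.9705     0.4778
  solve Keq expr → x = -0.01487; check Q = 0.1193

[E]_eq = 0.9705 M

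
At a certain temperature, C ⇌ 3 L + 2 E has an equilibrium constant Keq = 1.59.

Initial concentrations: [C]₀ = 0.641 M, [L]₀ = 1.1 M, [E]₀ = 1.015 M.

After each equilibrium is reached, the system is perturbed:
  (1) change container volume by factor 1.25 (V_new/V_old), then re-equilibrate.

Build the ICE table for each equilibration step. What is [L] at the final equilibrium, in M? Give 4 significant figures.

Q₀ = 2.139 vs Keq = 1.59 ⇒ Q>K, reverse
Step 1:
                  C         L         E
  I           0.641       1.1     1.015
  C         0.02121  -0.06363  -0.04242
  E          0.6622     1.036    0.9726
  solve Keq expr → x = -0.02121; check Q = 1.59
Then change container volume by factor 1.25 (V_new/V_old).
Step 2:
                  C         L         E
  I          0.5298    0.8291    0.7781
  C        -0.05334      0.16    0.1067
  E          0.4764    0.9891    0.8847
  solve Keq expr → x = 0.05334; check Q = 1.59

[L]_eq = 0.9891 M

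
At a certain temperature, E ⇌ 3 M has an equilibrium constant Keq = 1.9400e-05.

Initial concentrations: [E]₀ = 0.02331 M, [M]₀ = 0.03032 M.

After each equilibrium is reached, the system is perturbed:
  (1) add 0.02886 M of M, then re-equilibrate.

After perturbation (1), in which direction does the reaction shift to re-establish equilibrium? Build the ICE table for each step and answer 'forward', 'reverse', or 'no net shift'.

Direction: reverse

Q₀ = 0.001196 vs Keq = 1.9400e-05 ⇒ Q>K, reverse
Step 1:
                  E         M
  init      0.02331   0.03032
  Δ        0.007305  -0.02191
  eq        0.03061  0.008406
  solve Keq expr → x = -0.007305; check Q = 1.9400e-05
Then add 0.02886 M of M.
Step 2:
                  E         M
  init      0.03061   0.03727
  Δ        0.009359  -0.02808
  eq        0.03997  0.009187
  solve Keq expr → x = -0.009359; check Q = 1.9400e-05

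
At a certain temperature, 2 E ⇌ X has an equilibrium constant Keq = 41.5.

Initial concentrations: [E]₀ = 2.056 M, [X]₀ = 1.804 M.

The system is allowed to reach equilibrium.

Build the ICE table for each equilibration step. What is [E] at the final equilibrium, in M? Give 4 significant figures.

Q₀ = 0.4268 vs Keq = 41.5 ⇒ Q<K, forward
Step 1:
                   E          X
  Initial      2.056      1.804
  Change      -1.801     0.9004
  Equil       0.2553      2.704
  solve Keq expr → x = 0.9004; check Q = 41.5

[E]_eq = 0.2553 M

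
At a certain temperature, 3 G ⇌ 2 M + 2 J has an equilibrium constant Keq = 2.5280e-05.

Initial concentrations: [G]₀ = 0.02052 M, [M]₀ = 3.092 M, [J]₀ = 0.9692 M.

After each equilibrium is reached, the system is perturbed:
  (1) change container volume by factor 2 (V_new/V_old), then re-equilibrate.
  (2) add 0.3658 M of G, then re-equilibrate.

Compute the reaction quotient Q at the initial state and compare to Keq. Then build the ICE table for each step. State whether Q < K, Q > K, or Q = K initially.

Q₀ = 1.0394e+06; Q > K (proceeds reverse)

Q₀ = 1.0394e+06 vs Keq = 2.5280e-05 ⇒ Q>K, reverse
Step 1:
                  G         M         J
  init      0.02052     3.092    0.9692
  Δ           1.447    -0.965    -0.965
  eq          1.468     2.127  0.004205
  solve Keq expr → x = -0.4825; check Q = 2.5280e-05
Then change container volume by factor 2 (V_new/V_old).
Step 2:
                  G         M         J
  init        0.734     1.064  0.002102
  Δ       -0.001291 8.6055e-04 8.6055e-04
  eq         0.7327     1.064  0.002963
  solve Keq expr → x = 4.3027e-04; check Q = 2.5280e-05
Then add 0.3658 M of G.
Step 3:
                  G         M         J
  init        1.099     1.064  0.002963
  Δ       -0.003655  0.002437  0.002437
  eq          1.095     1.067  0.005399
  solve Keq expr → x = 0.001218; check Q = 2.5280e-05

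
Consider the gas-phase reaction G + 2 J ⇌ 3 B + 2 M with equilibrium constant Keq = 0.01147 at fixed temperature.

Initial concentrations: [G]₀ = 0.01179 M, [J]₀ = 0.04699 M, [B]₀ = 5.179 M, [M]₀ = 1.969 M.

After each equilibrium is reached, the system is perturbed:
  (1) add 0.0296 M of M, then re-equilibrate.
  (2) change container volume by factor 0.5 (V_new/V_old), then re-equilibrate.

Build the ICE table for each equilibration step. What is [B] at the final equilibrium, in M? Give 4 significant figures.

Q₀ = 2.0687e+07 vs Keq = 0.01147 ⇒ Q>K, reverse
Step 1:
                    G           J           B           M
  Initial     0.01179     0.04699       5.179       1.969
  Change       0.9552        1.91      -2.866       -1.91
  Equil         0.967       1.957       2.313     0.05859
  solve Keq expr → x = -0.9552; check Q = 0.01147
Then add 0.0296 M of M.
Step 2:
                    G           J           B           M
  Initial       0.967       1.957       2.313     0.08819
  Change       0.0134      0.0268    -0.04019     -0.0268
  Equil        0.9804       1.984       2.273     0.06139
  solve Keq expr → x = -0.0134; check Q = 0.01147
Then change container volume by factor 0.5 (V_new/V_old).
Step 3:
                    G           J           B           M
  Initial       1.961       3.968       4.546      0.1228
  Change      0.02909     0.05818    -0.08727    -0.05818
  Equil          1.99       4.027       4.459      0.0646
  solve Keq expr → x = -0.02909; check Q = 0.01147

[B]_eq = 4.459 M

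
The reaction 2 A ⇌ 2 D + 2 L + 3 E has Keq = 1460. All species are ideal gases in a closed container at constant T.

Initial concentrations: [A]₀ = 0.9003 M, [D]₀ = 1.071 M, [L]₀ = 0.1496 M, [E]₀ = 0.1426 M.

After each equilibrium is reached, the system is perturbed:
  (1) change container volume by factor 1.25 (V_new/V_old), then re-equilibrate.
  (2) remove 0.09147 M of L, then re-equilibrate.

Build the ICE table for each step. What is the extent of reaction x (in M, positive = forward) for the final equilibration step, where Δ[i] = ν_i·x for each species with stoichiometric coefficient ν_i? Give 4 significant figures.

Q₀ = 9.1839e-05 vs Keq = 1460 ⇒ Q<K, forward
Step 1:
                   A          D          L          E
  Initial     0.9003      1.071     0.1496     0.1426
  Change     -0.8225     0.8225     0.8225      1.234
  Equil      0.07779      1.894     0.9721      1.376
  solve Keq expr → x = 0.4113; check Q = 1460
Then change container volume by factor 1.25 (V_new/V_old).
Step 2:
                   A          D          L          E
  Initial    0.06223      1.515     0.7777      1.101
  Change     -0.0232     0.0232     0.0232     0.0348
  Equil      0.03903      1.538     0.8009      1.136
  solve Keq expr → x = 0.0116; check Q = 1460
Then remove 0.09147 M of L.
Step 3:
                   A          D          L          E
  Initial    0.03903      1.538     0.7094      1.136
  Change   -0.003908   0.003908   0.003908   0.005863
  Equil      0.03512      1.542     0.7133      1.142
  solve Keq expr → x = 0.001954; check Q = 1460

x = 0.001954 M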